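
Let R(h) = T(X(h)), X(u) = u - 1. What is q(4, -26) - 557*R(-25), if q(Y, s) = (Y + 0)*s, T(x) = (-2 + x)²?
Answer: -436792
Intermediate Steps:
X(u) = -1 + u
q(Y, s) = Y*s
R(h) = (-3 + h)² (R(h) = (-2 + (-1 + h))² = (-3 + h)²)
q(4, -26) - 557*R(-25) = 4*(-26) - 557*(-3 - 25)² = -104 - 557*(-28)² = -104 - 557*784 = -104 - 436688 = -436792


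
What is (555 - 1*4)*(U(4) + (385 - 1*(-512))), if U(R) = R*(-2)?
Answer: 489839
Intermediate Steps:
U(R) = -2*R
(555 - 1*4)*(U(4) + (385 - 1*(-512))) = (555 - 1*4)*(-2*4 + (385 - 1*(-512))) = (555 - 4)*(-8 + (385 + 512)) = 551*(-8 + 897) = 551*889 = 489839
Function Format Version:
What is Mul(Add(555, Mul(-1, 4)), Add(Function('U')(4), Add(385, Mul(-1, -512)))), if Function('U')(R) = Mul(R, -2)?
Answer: 489839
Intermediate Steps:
Function('U')(R) = Mul(-2, R)
Mul(Add(555, Mul(-1, 4)), Add(Function('U')(4), Add(385, Mul(-1, -512)))) = Mul(Add(555, Mul(-1, 4)), Add(Mul(-2, 4), Add(385, Mul(-1, -512)))) = Mul(Add(555, -4), Add(-8, Add(385, 512))) = Mul(551, Add(-8, 897)) = Mul(551, 889) = 489839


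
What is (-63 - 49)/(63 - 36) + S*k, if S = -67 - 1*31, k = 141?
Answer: -373198/27 ≈ -13822.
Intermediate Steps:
S = -98 (S = -67 - 31 = -98)
(-63 - 49)/(63 - 36) + S*k = (-63 - 49)/(63 - 36) - 98*141 = -112/27 - 13818 = -373198/27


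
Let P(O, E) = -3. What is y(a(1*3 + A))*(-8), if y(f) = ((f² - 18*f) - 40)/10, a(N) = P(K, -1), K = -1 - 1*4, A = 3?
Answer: -92/5 ≈ -18.400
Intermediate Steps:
K = -5 (K = -1 - 4 = -5)
a(N) = -3
y(f) = -4 - 9*f/5 + f²/10 (y(f) = (-40 + f² - 18*f)*(⅒) = -4 - 9*f/5 + f²/10)
y(a(1*3 + A))*(-8) = (-4 - 9/5*(-3) + (⅒)*(-3)²)*(-8) = (-4 + 27/5 + (⅒)*9)*(-8) = (-4 + 27/5 + 9/10)*(-8) = (23/10)*(-8) = -92/5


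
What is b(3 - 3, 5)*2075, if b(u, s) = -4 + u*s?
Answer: -8300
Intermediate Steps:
b(u, s) = -4 + s*u
b(3 - 3, 5)*2075 = (-4 + 5*(3 - 3))*2075 = (-4 + 5*0)*2075 = (-4 + 0)*2075 = -4*2075 = -8300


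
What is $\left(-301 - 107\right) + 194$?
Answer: $-214$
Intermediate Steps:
$\left(-301 - 107\right) + 194 = -408 + 194 = -214$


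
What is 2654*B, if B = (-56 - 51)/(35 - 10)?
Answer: -283978/25 ≈ -11359.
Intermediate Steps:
B = -107/25 ≈ -4.2800
2654*B = 2654*(-107/25) = -283978/25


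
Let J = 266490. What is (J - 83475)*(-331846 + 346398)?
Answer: 2663234280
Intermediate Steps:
(J - 83475)*(-331846 + 346398) = (266490 - 83475)*(-331846 + 346398) = 183015*14552 = 2663234280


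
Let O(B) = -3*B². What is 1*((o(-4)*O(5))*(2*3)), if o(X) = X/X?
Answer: -450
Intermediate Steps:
o(X) = 1
1*((o(-4)*O(5))*(2*3)) = 1*((1*(-3*5²))*(2*3)) = 1*((1*(-3*25))*6) = 1*((1*(-75))*6) = 1*(-75*6) = 1*(-450) = -450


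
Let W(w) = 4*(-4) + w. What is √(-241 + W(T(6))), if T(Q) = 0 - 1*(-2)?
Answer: I*√255 ≈ 15.969*I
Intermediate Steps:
T(Q) = 2 (T(Q) = 0 + 2 = 2)
W(w) = -16 + w
√(-241 + W(T(6))) = √(-241 + (-16 + 2)) = √(-241 - 14) = √(-255) = I*√255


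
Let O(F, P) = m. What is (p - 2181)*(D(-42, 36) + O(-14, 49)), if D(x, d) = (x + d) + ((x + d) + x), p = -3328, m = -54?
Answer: 594972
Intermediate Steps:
O(F, P) = -54
D(x, d) = 2*d + 3*x (D(x, d) = (d + x) + ((d + x) + x) = (d + x) + (d + 2*x) = 2*d + 3*x)
(p - 2181)*(D(-42, 36) + O(-14, 49)) = (-3328 - 2181)*((2*36 + 3*(-42)) - 54) = -5509*((72 - 126) - 54) = -5509*(-54 - 54) = -5509*(-108) = 594972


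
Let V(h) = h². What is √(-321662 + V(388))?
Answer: I*√171118 ≈ 413.66*I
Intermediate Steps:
√(-321662 + V(388)) = √(-321662 + 388²) = √(-321662 + 150544) = √(-171118) = I*√171118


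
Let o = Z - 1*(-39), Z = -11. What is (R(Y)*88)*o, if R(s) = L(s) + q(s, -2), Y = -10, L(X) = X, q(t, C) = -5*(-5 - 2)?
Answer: 61600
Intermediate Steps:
q(t, C) = 35 (q(t, C) = -5*(-7) = 35)
o = 28 (o = -11 - 1*(-39) = -11 + 39 = 28)
R(s) = 35 + s (R(s) = s + 35 = 35 + s)
(R(Y)*88)*o = ((35 - 10)*88)*28 = (25*88)*28 = 2200*28 = 61600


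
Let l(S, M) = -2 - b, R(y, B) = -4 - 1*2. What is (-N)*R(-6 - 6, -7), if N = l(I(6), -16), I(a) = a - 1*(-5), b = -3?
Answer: 6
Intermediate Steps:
R(y, B) = -6 (R(y, B) = -4 - 2 = -6)
I(a) = 5 + a (I(a) = a + 5 = 5 + a)
l(S, M) = 1 (l(S, M) = -2 - 1*(-3) = -2 + 3 = 1)
N = 1
(-N)*R(-6 - 6, -7) = -1*1*(-6) = -1*(-6) = 6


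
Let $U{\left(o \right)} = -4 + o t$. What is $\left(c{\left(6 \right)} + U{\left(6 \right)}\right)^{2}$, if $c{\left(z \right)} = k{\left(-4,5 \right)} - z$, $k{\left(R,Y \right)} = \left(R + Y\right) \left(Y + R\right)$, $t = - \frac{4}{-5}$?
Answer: $\frac{441}{25} \approx 17.64$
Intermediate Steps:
$t = \frac{4}{5}$ ($t = \left(-4\right) \left(- \frac{1}{5}\right) = \frac{4}{5} \approx 0.8$)
$U{\left(o \right)} = -4 + \frac{4 o}{5}$ ($U{\left(o \right)} = -4 + o \frac{4}{5} = -4 + \frac{4 o}{5}$)
$k{\left(R,Y \right)} = \left(R + Y\right)^{2}$ ($k{\left(R,Y \right)} = \left(R + Y\right) \left(R + Y\right) = \left(R + Y\right)^{2}$)
$c{\left(z \right)} = 1 - z$ ($c{\left(z \right)} = \left(-4 + 5\right)^{2} - z = 1^{2} - z = 1 - z$)
$\left(c{\left(6 \right)} + U{\left(6 \right)}\right)^{2} = \left(\left(1 - 6\right) + \left(-4 + \frac{4}{5} \cdot 6\right)\right)^{2} = \left(\left(1 - 6\right) + \left(-4 + \frac{24}{5}\right)\right)^{2} = \left(-5 + \frac{4}{5}\right)^{2} = \left(- \frac{21}{5}\right)^{2} = \frac{441}{25}$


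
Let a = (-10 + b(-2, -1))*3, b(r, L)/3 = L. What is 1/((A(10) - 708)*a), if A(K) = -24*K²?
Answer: 1/121212 ≈ 8.2500e-6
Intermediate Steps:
b(r, L) = 3*L
a = -39 (a = (-10 + 3*(-1))*3 = (-10 - 3)*3 = -13*3 = -39)
1/((A(10) - 708)*a) = 1/(-24*10² - 708*(-39)) = -1/39/(-24*100 - 708) = -1/39/(-2400 - 708) = -1/39/(-3108) = -1/3108*(-1/39) = 1/121212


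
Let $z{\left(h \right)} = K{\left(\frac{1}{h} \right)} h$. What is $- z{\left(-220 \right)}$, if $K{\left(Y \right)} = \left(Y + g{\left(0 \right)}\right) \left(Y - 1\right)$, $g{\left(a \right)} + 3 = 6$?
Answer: $- \frac{145639}{220} \approx -662.0$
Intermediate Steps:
$g{\left(a \right)} = 3$ ($g{\left(a \right)} = -3 + 6 = 3$)
$K{\left(Y \right)} = \left(-1 + Y\right) \left(3 + Y\right)$ ($K{\left(Y \right)} = \left(Y + 3\right) \left(Y - 1\right) = \left(3 + Y\right) \left(-1 + Y\right) = \left(-1 + Y\right) \left(3 + Y\right)$)
$z{\left(h \right)} = h \left(-3 + \frac{1}{h^{2}} + \frac{2}{h}\right)$ ($z{\left(h \right)} = \left(-3 + \left(\frac{1}{h}\right)^{2} + \frac{2}{h}\right) h = \left(-3 + \frac{1}{h^{2}} + \frac{2}{h}\right) h = h \left(-3 + \frac{1}{h^{2}} + \frac{2}{h}\right)$)
$- z{\left(-220 \right)} = - (2 + \frac{1}{-220} - -660) = - (2 - \frac{1}{220} + 660) = \left(-1\right) \frac{145639}{220} = - \frac{145639}{220}$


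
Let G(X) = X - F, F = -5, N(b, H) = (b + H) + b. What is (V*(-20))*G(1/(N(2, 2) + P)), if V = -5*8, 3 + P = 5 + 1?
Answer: 36800/9 ≈ 4088.9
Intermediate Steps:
N(b, H) = H + 2*b (N(b, H) = (H + b) + b = H + 2*b)
P = 3 (P = -3 + (5 + 1) = -3 + 6 = 3)
V = -40
G(X) = 5 + X (G(X) = X - 1*(-5) = X + 5 = 5 + X)
(V*(-20))*G(1/(N(2, 2) + P)) = (-40*(-20))*(5 + 1/((2 + 2*2) + 3)) = 800*(5 + 1/((2 + 4) + 3)) = 800*(5 + 1/(6 + 3)) = 800*(5 + 1/9) = 800*(5 + ⅑) = 800*(46/9) = 36800/9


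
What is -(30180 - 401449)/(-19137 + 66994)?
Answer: 371269/47857 ≈ 7.7579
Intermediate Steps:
-(30180 - 401449)/(-19137 + 66994) = -(-371269)/47857 = -1*(-371269/47857) = 371269/47857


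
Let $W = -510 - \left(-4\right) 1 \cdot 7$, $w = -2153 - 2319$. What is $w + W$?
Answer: $-4954$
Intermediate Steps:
$w = -4472$ ($w = -2153 - 2319 = -4472$)
$W = -482$ ($W = -510 - \left(-4\right) 7 = -510 - -28 = -510 + 28 = -482$)
$w + W = -4472 - 482 = -4954$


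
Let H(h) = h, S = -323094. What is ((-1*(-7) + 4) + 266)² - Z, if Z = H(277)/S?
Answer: 24790679803/323094 ≈ 76729.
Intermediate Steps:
Z = -277/323094 (Z = 277/(-323094) = 277*(-1/323094) = -277/323094 ≈ -0.00085734)
((-1*(-7) + 4) + 266)² - Z = ((-1*(-7) + 4) + 266)² - 1*(-277/323094) = ((7 + 4) + 266)² + 277/323094 = (11 + 266)² + 277/323094 = 277² + 277/323094 = 76729 + 277/323094 = 24790679803/323094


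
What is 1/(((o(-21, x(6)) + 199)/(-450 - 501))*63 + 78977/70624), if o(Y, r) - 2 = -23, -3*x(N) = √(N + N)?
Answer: -22387808/238956803 ≈ -0.093690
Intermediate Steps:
x(N) = -√2*√N/3 (x(N) = -√(N + N)/3 = -√2*√N/3)
o(Y, r) = -21 (o(Y, r) = 2 - 23 = -21)
1/(((o(-21, x(6)) + 199)/(-450 - 501))*63 + 78977/70624) = 1/(((-21 + 199)/(-450 - 501))*63 + 78977/70624) = 1/((178/(-951))*63 + 78977*(1/70624)) = 1/((178*(-1/951))*63 + 78977/70624) = 1/(-178/951*63 + 78977/70624) = 1/(-3738/317 + 78977/70624) = 1/(-238956803/22387808) = -22387808/238956803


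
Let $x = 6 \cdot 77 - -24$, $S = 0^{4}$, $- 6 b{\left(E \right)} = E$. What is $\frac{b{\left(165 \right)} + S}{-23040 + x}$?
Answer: $\frac{55}{45108} \approx 0.0012193$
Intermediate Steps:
$b{\left(E \right)} = - \frac{E}{6}$
$S = 0$
$x = 486$ ($x = 462 + 24 = 486$)
$\frac{b{\left(165 \right)} + S}{-23040 + x} = \frac{\left(- \frac{1}{6}\right) 165 + 0}{-23040 + 486} = \frac{- \frac{55}{2} + 0}{-22554} = \left(- \frac{55}{2}\right) \left(- \frac{1}{22554}\right) = \frac{55}{45108}$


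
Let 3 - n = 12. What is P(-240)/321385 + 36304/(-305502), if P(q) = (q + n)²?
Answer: 3636934231/49091880135 ≈ 0.074084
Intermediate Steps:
n = -9 (n = 3 - 1*12 = 3 - 12 = -9)
P(q) = (-9 + q)² (P(q) = (q - 9)² = (-9 + q)²)
P(-240)/321385 + 36304/(-305502) = (-9 - 240)²/321385 + 36304/(-305502) = (-249)²*(1/321385) + 36304*(-1/305502) = 62001*(1/321385) - 18152/152751 = 62001/321385 - 18152/152751 = 3636934231/49091880135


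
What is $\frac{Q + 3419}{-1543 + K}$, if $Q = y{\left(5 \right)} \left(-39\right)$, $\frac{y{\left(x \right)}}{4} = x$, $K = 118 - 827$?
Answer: $- \frac{2639}{2252} \approx -1.1718$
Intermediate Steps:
$K = -709$
$y{\left(x \right)} = 4 x$
$Q = -780$ ($Q = 4 \cdot 5 \left(-39\right) = 20 \left(-39\right) = -780$)
$\frac{Q + 3419}{-1543 + K} = \frac{-780 + 3419}{-1543 - 709} = \frac{2639}{-2252} = 2639 \left(- \frac{1}{2252}\right) = - \frac{2639}{2252}$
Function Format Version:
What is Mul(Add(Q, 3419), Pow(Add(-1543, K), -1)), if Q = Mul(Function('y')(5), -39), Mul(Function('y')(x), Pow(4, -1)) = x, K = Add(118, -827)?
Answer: Rational(-2639, 2252) ≈ -1.1718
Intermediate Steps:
K = -709
Function('y')(x) = Mul(4, x)
Q = -780 (Q = Mul(Mul(4, 5), -39) = Mul(20, -39) = -780)
Mul(Add(Q, 3419), Pow(Add(-1543, K), -1)) = Mul(Add(-780, 3419), Pow(Add(-1543, -709), -1)) = Mul(2639, Pow(-2252, -1)) = Mul(2639, Rational(-1, 2252)) = Rational(-2639, 2252)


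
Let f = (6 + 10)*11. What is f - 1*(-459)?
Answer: 635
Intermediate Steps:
f = 176 (f = 16*11 = 176)
f - 1*(-459) = 176 - 1*(-459) = 176 + 459 = 635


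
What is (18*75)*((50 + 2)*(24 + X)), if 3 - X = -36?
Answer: 4422600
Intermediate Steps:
X = 39 (X = 3 - 1*(-36) = 3 + 36 = 39)
(18*75)*((50 + 2)*(24 + X)) = (18*75)*((50 + 2)*(24 + 39)) = 1350*(52*63) = 1350*3276 = 4422600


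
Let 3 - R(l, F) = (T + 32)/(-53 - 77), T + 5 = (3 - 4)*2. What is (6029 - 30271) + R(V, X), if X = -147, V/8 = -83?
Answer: -630209/26 ≈ -24239.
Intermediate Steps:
V = -664 (V = 8*(-83) = -664)
T = -7 (T = -5 + (3 - 4)*2 = -5 - 1*2 = -5 - 2 = -7)
R(l, F) = 83/26 (R(l, F) = 3 - (-7 + 32)/(-53 - 77) = 3 - 25/(-130) = 3 - 25*(-1)/130 = 3 - 1*(-5/26) = 3 + 5/26 = 83/26)
(6029 - 30271) + R(V, X) = (6029 - 30271) + 83/26 = -24242 + 83/26 = -630209/26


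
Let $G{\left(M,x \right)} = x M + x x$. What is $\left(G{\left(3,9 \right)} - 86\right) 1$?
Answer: $22$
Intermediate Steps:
$G{\left(M,x \right)} = x^{2} + M x$ ($G{\left(M,x \right)} = M x + x^{2} = x^{2} + M x$)
$\left(G{\left(3,9 \right)} - 86\right) 1 = \left(9 \left(3 + 9\right) - 86\right) 1 = \left(9 \cdot 12 - 86\right) 1 = \left(108 - 86\right) 1 = 22 \cdot 1 = 22$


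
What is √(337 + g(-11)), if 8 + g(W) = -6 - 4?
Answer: √319 ≈ 17.861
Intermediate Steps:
g(W) = -18 (g(W) = -8 + (-6 - 4) = -8 - 10 = -18)
√(337 + g(-11)) = √(337 - 18) = √319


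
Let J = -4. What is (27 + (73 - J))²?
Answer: 10816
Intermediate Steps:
(27 + (73 - J))² = (27 + (73 - 1*(-4)))² = (27 + (73 + 4))² = (27 + 77)² = 104² = 10816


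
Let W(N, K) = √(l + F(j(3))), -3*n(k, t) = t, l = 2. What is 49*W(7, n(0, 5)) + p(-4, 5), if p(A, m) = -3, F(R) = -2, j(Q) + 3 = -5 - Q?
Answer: -3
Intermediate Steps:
j(Q) = -8 - Q (j(Q) = -3 + (-5 - Q) = -8 - Q)
n(k, t) = -t/3
W(N, K) = 0 (W(N, K) = √(2 - 2) = √0 = 0)
49*W(7, n(0, 5)) + p(-4, 5) = 49*0 - 3 = 0 - 3 = -3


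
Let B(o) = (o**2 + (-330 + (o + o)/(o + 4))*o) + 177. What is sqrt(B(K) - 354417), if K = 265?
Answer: I*sqrt(26841797815)/269 ≈ 609.05*I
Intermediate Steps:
B(o) = 177 + o**2 + o*(-330 + 2*o/(4 + o)) (B(o) = (o**2 + (-330 + (2*o)/(4 + o))*o) + 177 = (o**2 + (-330 + 2*o/(4 + o))*o) + 177 = (o**2 + o*(-330 + 2*o/(4 + o))) + 177 = 177 + o**2 + o*(-330 + 2*o/(4 + o)))
sqrt(B(K) - 354417) = sqrt((708 + 265**3 - 1143*265 - 324*265**2)/(4 + 265) - 354417) = sqrt((708 + 18609625 - 302895 - 324*70225)/269 - 354417) = sqrt((708 + 18609625 - 302895 - 22752900)/269 - 354417) = sqrt((1/269)*(-4445462) - 354417) = sqrt(-4445462/269 - 354417) = sqrt(-99783635/269) = I*sqrt(26841797815)/269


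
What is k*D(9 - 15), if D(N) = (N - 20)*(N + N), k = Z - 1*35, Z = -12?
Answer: -14664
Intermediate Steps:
k = -47 (k = -12 - 1*35 = -12 - 35 = -47)
D(N) = 2*N*(-20 + N) (D(N) = (-20 + N)*(2*N) = 2*N*(-20 + N))
k*D(9 - 15) = -94*(9 - 15)*(-20 + (9 - 15)) = -94*(-6)*(-20 - 6) = -94*(-6)*(-26) = -47*312 = -14664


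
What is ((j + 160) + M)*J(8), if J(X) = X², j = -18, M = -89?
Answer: 3392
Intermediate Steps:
((j + 160) + M)*J(8) = ((-18 + 160) - 89)*8² = (142 - 89)*64 = 53*64 = 3392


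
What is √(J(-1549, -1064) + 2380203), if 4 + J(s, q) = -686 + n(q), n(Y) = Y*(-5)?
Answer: √2384833 ≈ 1544.3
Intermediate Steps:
n(Y) = -5*Y
J(s, q) = -690 - 5*q (J(s, q) = -4 + (-686 - 5*q) = -690 - 5*q)
√(J(-1549, -1064) + 2380203) = √((-690 - 5*(-1064)) + 2380203) = √((-690 + 5320) + 2380203) = √(4630 + 2380203) = √2384833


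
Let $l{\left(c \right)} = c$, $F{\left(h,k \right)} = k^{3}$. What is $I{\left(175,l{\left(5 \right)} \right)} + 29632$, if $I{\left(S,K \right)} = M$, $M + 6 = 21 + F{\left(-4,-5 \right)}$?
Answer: $29522$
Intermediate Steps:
$M = -110$ ($M = -6 + \left(21 + \left(-5\right)^{3}\right) = -6 + \left(21 - 125\right) = -6 - 104 = -110$)
$I{\left(S,K \right)} = -110$
$I{\left(175,l{\left(5 \right)} \right)} + 29632 = -110 + 29632 = 29522$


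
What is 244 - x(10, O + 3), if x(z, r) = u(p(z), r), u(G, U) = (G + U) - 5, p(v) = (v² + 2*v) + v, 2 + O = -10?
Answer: 128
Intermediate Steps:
O = -12 (O = -2 - 10 = -12)
p(v) = v² + 3*v
u(G, U) = -5 + G + U
x(z, r) = -5 + r + z*(3 + z) (x(z, r) = -5 + z*(3 + z) + r = -5 + r + z*(3 + z))
244 - x(10, O + 3) = 244 - (-5 + (-12 + 3) + 10*(3 + 10)) = 244 - (-5 - 9 + 10*13) = 244 - (-5 - 9 + 130) = 244 - 1*116 = 244 - 116 = 128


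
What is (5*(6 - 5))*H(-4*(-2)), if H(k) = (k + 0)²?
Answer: 320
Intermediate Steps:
H(k) = k²
(5*(6 - 5))*H(-4*(-2)) = (5*(6 - 5))*(-4*(-2))² = (5*1)*8² = 5*64 = 320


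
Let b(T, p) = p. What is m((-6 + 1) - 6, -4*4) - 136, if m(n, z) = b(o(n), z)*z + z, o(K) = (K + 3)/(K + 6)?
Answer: 104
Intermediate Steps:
o(K) = (3 + K)/(6 + K)
m(n, z) = z + z² (m(n, z) = z*z + z = z² + z = z + z²)
m((-6 + 1) - 6, -4*4) - 136 = (-4*4)*(1 - 4*4) - 136 = -16*(1 - 16) - 136 = -16*(-15) - 136 = 240 - 136 = 104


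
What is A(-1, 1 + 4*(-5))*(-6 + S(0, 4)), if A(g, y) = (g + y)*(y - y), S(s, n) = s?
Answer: 0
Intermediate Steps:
A(g, y) = 0 (A(g, y) = (g + y)*0 = 0)
A(-1, 1 + 4*(-5))*(-6 + S(0, 4)) = 0*(-6 + 0) = 0*(-6) = 0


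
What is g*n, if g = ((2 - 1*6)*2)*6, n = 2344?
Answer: -112512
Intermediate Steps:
g = -48 (g = ((2 - 6)*2)*6 = -4*2*6 = -8*6 = -48)
g*n = -48*2344 = -112512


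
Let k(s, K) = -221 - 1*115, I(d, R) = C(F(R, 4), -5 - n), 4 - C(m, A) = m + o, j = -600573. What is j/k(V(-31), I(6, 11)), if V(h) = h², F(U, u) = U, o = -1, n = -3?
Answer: 200191/112 ≈ 1787.4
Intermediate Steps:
C(m, A) = 5 - m (C(m, A) = 4 - (m - 1) = 4 - (-1 + m) = 4 + (1 - m) = 5 - m)
I(d, R) = 5 - R
k(s, K) = -336 (k(s, K) = -221 - 115 = -336)
j/k(V(-31), I(6, 11)) = -600573/(-336) = -600573*(-1/336) = 200191/112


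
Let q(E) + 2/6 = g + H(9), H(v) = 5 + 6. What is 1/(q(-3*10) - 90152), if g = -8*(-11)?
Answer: -3/270160 ≈ -1.1105e-5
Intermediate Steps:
H(v) = 11
g = 88
q(E) = 296/3 (q(E) = -⅓ + (88 + 11) = -⅓ + 99 = 296/3)
1/(q(-3*10) - 90152) = 1/(296/3 - 90152) = 1/(-270160/3) = -3/270160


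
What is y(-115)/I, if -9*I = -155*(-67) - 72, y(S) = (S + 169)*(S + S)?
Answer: 111780/10313 ≈ 10.839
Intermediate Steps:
y(S) = 2*S*(169 + S) (y(S) = (169 + S)*(2*S) = 2*S*(169 + S))
I = -10313/9 (I = -(-155*(-67) - 72)/9 = -(10385 - 72)/9 = -⅑*10313 = -10313/9 ≈ -1145.9)
y(-115)/I = (2*(-115)*(169 - 115))/(-10313/9) = (2*(-115)*54)*(-9/10313) = -12420*(-9/10313) = 111780/10313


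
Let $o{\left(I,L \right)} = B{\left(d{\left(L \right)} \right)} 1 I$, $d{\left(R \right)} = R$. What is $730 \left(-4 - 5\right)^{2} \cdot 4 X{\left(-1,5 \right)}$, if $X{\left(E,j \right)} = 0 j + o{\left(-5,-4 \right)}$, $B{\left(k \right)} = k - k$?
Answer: $0$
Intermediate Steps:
$B{\left(k \right)} = 0$
$o{\left(I,L \right)} = 0$ ($o{\left(I,L \right)} = 0 \cdot 1 I = 0 I = 0$)
$X{\left(E,j \right)} = 0$ ($X{\left(E,j \right)} = 0 j + 0 = 0 + 0 = 0$)
$730 \left(-4 - 5\right)^{2} \cdot 4 X{\left(-1,5 \right)} = 730 \left(-4 - 5\right)^{2} \cdot 4 \cdot 0 = 730 \left(-9\right)^{2} \cdot 4 \cdot 0 = 730 \cdot 81 \cdot 4 \cdot 0 = 730 \cdot 324 \cdot 0 = 730 \cdot 0 = 0$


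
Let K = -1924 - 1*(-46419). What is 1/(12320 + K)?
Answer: 1/56815 ≈ 1.7601e-5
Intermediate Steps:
K = 44495 (K = -1924 + 46419 = 44495)
1/(12320 + K) = 1/(12320 + 44495) = 1/56815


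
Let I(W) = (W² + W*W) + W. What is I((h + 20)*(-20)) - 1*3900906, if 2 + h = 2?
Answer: -3581306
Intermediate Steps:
h = 0 (h = -2 + 2 = 0)
I(W) = W + 2*W² (I(W) = (W² + W²) + W = 2*W² + W = W + 2*W²)
I((h + 20)*(-20)) - 1*3900906 = ((0 + 20)*(-20))*(1 + 2*((0 + 20)*(-20))) - 1*3900906 = (20*(-20))*(1 + 2*(20*(-20))) - 3900906 = -400*(1 + 2*(-400)) - 3900906 = -400*(1 - 800) - 3900906 = -400*(-799) - 3900906 = 319600 - 3900906 = -3581306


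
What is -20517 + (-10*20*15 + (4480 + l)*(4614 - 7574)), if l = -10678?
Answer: 18322563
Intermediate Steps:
-20517 + (-10*20*15 + (4480 + l)*(4614 - 7574)) = -20517 + (-10*20*15 + (4480 - 10678)*(4614 - 7574)) = -20517 + (-200*15 - 6198*(-2960)) = -20517 + (-3000 + 18346080) = -20517 + 18343080 = 18322563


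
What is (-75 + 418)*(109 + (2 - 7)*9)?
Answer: 21952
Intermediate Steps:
(-75 + 418)*(109 + (2 - 7)*9) = 343*(109 - 5*9) = 343*(109 - 45) = 343*64 = 21952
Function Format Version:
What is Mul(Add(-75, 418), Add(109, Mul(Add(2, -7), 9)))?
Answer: 21952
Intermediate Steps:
Mul(Add(-75, 418), Add(109, Mul(Add(2, -7), 9))) = Mul(343, Add(109, Mul(-5, 9))) = Mul(343, Add(109, -45)) = Mul(343, 64) = 21952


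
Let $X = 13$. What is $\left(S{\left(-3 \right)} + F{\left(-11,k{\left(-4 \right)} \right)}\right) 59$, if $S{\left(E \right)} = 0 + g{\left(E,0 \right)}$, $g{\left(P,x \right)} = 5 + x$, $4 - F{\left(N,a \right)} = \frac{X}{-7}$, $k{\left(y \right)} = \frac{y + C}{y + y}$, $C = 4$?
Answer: $\frac{4484}{7} \approx 640.57$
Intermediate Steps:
$k{\left(y \right)} = \frac{4 + y}{2 y}$ ($k{\left(y \right)} = \frac{y + 4}{y + y} = \frac{4 + y}{2 y}$)
$F{\left(N,a \right)} = \frac{41}{7}$ ($F{\left(N,a \right)} = 4 - \frac{13}{-7} = 4 - 13 \left(- \frac{1}{7}\right) = 4 - - \frac{13}{7} = 4 + \frac{13}{7} = \frac{41}{7}$)
$S{\left(E \right)} = 5$ ($S{\left(E \right)} = 0 + \left(5 + 0\right) = 0 + 5 = 5$)
$\left(S{\left(-3 \right)} + F{\left(-11,k{\left(-4 \right)} \right)}\right) 59 = \left(5 + \frac{41}{7}\right) 59 = \frac{76}{7} \cdot 59 = \frac{4484}{7}$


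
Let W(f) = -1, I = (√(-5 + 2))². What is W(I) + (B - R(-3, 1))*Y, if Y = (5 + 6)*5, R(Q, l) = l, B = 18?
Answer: 934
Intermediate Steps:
I = -3 (I = (√(-3))² = (I*√3)² = -3)
Y = 55 (Y = 11*5 = 55)
W(I) + (B - R(-3, 1))*Y = -1 + (18 - 1*1)*55 = -1 + (18 - 1)*55 = -1 + 17*55 = -1 + 935 = 934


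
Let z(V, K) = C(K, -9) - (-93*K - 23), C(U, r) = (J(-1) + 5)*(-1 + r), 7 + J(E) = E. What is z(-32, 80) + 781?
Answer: 8274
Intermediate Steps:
J(E) = -7 + E
C(U, r) = 3 - 3*r (C(U, r) = ((-7 - 1) + 5)*(-1 + r) = (-8 + 5)*(-1 + r) = -3*(-1 + r) = 3 - 3*r)
z(V, K) = 53 + 93*K (z(V, K) = (3 - 3*(-9)) - (-93*K - 23) = (3 + 27) - (-23 - 93*K) = 30 + (23 + 93*K) = 53 + 93*K)
z(-32, 80) + 781 = (53 + 93*80) + 781 = (53 + 7440) + 781 = 7493 + 781 = 8274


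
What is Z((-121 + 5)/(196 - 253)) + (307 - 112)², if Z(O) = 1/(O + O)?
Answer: 8821857/232 ≈ 38025.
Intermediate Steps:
Z(O) = 1/(2*O)
Z((-121 + 5)/(196 - 253)) + (307 - 112)² = 1/(2*(((-121 + 5)/(196 - 253)))) + (307 - 112)² = 1/(2*((-116/(-57)))) + 195² = 1/(2*((-116*(-1/57)))) + 38025 = 1/(2*(116/57)) + 38025 = (½)*(57/116) + 38025 = 57/232 + 38025 = 8821857/232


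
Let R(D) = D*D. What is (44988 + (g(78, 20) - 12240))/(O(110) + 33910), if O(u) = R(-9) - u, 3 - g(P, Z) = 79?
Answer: 32672/33881 ≈ 0.96432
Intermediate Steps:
R(D) = D²
g(P, Z) = -76 (g(P, Z) = 3 - 1*79 = 3 - 79 = -76)
O(u) = 81 - u (O(u) = (-9)² - u = 81 - u)
(44988 + (g(78, 20) - 12240))/(O(110) + 33910) = (44988 + (-76 - 12240))/((81 - 1*110) + 33910) = (44988 - 12316)/((81 - 110) + 33910) = 32672/(-29 + 33910) = 32672/33881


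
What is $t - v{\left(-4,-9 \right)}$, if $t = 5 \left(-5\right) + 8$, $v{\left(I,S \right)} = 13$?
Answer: $-30$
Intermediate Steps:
$t = -17$ ($t = -25 + 8 = -17$)
$t - v{\left(-4,-9 \right)} = -17 - 13 = -30$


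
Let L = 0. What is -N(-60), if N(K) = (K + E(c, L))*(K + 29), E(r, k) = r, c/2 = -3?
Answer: -2046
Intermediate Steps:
c = -6 (c = 2*(-3) = -6)
N(K) = (-6 + K)*(29 + K) (N(K) = (K - 6)*(K + 29) = (-6 + K)*(29 + K))
-N(-60) = -(-174 + (-60)**2 + 23*(-60)) = -(-174 + 3600 - 1380) = -1*2046 = -2046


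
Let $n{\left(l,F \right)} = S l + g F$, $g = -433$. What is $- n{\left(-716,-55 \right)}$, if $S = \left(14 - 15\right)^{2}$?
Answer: $-23099$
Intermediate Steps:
$S = 1$ ($S = \left(-1\right)^{2} = 1$)
$n{\left(l,F \right)} = l - 433 F$ ($n{\left(l,F \right)} = 1 l - 433 F = l - 433 F$)
$- n{\left(-716,-55 \right)} = - (-716 - -23815) = - (-716 + 23815) = \left(-1\right) 23099 = -23099$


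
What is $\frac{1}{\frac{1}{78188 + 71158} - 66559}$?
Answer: $- \frac{149346}{9940320413} \approx -1.5024 \cdot 10^{-5}$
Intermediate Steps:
$\frac{1}{\frac{1}{78188 + 71158} - 66559} = \frac{1}{\frac{1}{149346} - 66559} = \frac{1}{- \frac{9940320413}{149346}} = - \frac{149346}{9940320413}$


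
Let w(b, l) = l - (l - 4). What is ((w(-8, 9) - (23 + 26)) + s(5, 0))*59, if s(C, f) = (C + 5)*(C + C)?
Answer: 3245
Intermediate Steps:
w(b, l) = 4 (w(b, l) = l - (-4 + l) = l + (4 - l) = 4)
s(C, f) = 2*C*(5 + C) (s(C, f) = (5 + C)*(2*C) = 2*C*(5 + C))
((w(-8, 9) - (23 + 26)) + s(5, 0))*59 = ((4 - (23 + 26)) + 2*5*(5 + 5))*59 = ((4 - 1*49) + 2*5*10)*59 = ((4 - 49) + 100)*59 = (-45 + 100)*59 = 55*59 = 3245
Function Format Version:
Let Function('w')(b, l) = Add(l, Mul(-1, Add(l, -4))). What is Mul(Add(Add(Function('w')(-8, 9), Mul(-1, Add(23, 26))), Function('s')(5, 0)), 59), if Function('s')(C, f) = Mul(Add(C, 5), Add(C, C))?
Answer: 3245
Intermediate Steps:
Function('w')(b, l) = 4 (Function('w')(b, l) = Add(l, Mul(-1, Add(-4, l))) = Add(l, Add(4, Mul(-1, l))) = 4)
Function('s')(C, f) = Mul(2, C, Add(5, C)) (Function('s')(C, f) = Mul(Add(5, C), Mul(2, C)) = Mul(2, C, Add(5, C)))
Mul(Add(Add(Function('w')(-8, 9), Mul(-1, Add(23, 26))), Function('s')(5, 0)), 59) = Mul(Add(Add(4, Mul(-1, Add(23, 26))), Mul(2, 5, Add(5, 5))), 59) = Mul(Add(Add(4, Mul(-1, 49)), Mul(2, 5, 10)), 59) = Mul(Add(Add(4, -49), 100), 59) = Mul(Add(-45, 100), 59) = Mul(55, 59) = 3245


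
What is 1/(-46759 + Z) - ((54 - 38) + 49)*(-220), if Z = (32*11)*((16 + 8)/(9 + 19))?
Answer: 4650374293/325201 ≈ 14300.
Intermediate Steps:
Z = 2112/7 (Z = 352*(24/28) = 352*(24*(1/28)) = 352*(6/7) = 2112/7 ≈ 301.71)
1/(-46759 + Z) - ((54 - 38) + 49)*(-220) = 1/(-46759 + 2112/7) - ((54 - 38) + 49)*(-220) = 1/(-325201/7) - (16 + 49)*(-220) = -7/325201 - 65*(-220) = -7/325201 - 1*(-14300) = -7/325201 + 14300 = 4650374293/325201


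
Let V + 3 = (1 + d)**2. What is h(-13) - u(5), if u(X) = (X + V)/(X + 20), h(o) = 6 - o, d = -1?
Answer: 473/25 ≈ 18.920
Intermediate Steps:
V = -3 (V = -3 + (1 - 1)**2 = -3 + 0**2 = -3 + 0 = -3)
u(X) = (-3 + X)/(20 + X) (u(X) = (X - 3)/(X + 20) = (-3 + X)/(20 + X))
h(-13) - u(5) = (6 - 1*(-13)) - (-3 + 5)/(20 + 5) = (6 + 13) - 2/25 = 19 - 2/25 = 473/25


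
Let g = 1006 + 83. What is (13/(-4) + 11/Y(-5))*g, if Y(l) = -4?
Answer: -6534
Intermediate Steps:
g = 1089
(13/(-4) + 11/Y(-5))*g = (13/(-4) + 11/(-4))*1089 = (13*(-1/4) + 11*(-1/4))*1089 = (-13/4 - 11/4)*1089 = -6*1089 = -6534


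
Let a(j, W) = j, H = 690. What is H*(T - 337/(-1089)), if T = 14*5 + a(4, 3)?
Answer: 18612290/363 ≈ 51274.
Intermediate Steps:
T = 74 (T = 14*5 + 4 = 70 + 4 = 74)
H*(T - 337/(-1089)) = 690*(74 - 337/(-1089)) = 690*(74 - 337*(-1/1089)) = 690*(74 + 337/1089) = 690*(80923/1089) = 18612290/363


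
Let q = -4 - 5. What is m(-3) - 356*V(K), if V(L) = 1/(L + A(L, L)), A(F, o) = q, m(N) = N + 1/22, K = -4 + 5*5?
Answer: -2153/66 ≈ -32.621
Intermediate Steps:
K = 21 (K = -4 + 25 = 21)
m(N) = 1/22 + N (m(N) = N + 1/22 = 1/22 + N)
q = -9
A(F, o) = -9
V(L) = 1/(-9 + L) (V(L) = 1/(L - 9) = 1/(-9 + L))
m(-3) - 356*V(K) = (1/22 - 3) - 356/(-9 + 21) = -65/22 - 356/12 = -65/22 - 356*1/12 = -65/22 - 89/3 = -2153/66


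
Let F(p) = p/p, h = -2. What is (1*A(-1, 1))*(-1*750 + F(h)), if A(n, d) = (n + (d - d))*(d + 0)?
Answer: 749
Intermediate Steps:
F(p) = 1
A(n, d) = d*n (A(n, d) = (n + 0)*d = n*d = d*n)
(1*A(-1, 1))*(-1*750 + F(h)) = (1*(1*(-1)))*(-1*750 + 1) = (1*(-1))*(-750 + 1) = -1*(-749) = 749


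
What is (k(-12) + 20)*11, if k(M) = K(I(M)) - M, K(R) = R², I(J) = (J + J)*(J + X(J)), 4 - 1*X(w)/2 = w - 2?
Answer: 3649888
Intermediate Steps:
X(w) = 12 - 2*w (X(w) = 8 - 2*(w - 2) = 8 - 2*(-2 + w) = 8 + (4 - 2*w) = 12 - 2*w)
I(J) = 2*J*(12 - J) (I(J) = (J + J)*(J + (12 - 2*J)) = (2*J)*(12 - J) = 2*J*(12 - J))
k(M) = -M + 4*M²*(12 - M)² (k(M) = (2*M*(12 - M))² - M = 4*M²*(12 - M)² - M = -M + 4*M²*(12 - M)²)
(k(-12) + 20)*11 = (-12*(-1 + 4*(-12)*(-12 - 12)²) + 20)*11 = (-12*(-1 + 4*(-12)*(-24)²) + 20)*11 = (-12*(-1 + 4*(-12)*576) + 20)*11 = (-12*(-1 - 27648) + 20)*11 = (-12*(-27649) + 20)*11 = (331788 + 20)*11 = 331808*11 = 3649888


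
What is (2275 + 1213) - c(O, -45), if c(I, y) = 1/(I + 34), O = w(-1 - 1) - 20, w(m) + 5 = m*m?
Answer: 45343/13 ≈ 3487.9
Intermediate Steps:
w(m) = -5 + m**2 (w(m) = -5 + m*m = -5 + m**2)
O = -21 (O = (-5 + (-1 - 1)**2) - 20 = (-5 + (-2)**2) - 20 = (-5 + 4) - 20 = -1 - 20 = -21)
c(I, y) = 1/(34 + I)
(2275 + 1213) - c(O, -45) = (2275 + 1213) - 1/(34 - 21) = 3488 - 1/13 = 45343/13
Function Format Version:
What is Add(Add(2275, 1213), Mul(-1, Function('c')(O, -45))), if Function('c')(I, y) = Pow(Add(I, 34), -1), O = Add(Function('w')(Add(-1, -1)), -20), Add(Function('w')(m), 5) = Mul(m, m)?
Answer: Rational(45343, 13) ≈ 3487.9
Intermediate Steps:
Function('w')(m) = Add(-5, Pow(m, 2)) (Function('w')(m) = Add(-5, Mul(m, m)) = Add(-5, Pow(m, 2)))
O = -21 (O = Add(Add(-5, Pow(Add(-1, -1), 2)), -20) = Add(Add(-5, Pow(-2, 2)), -20) = Add(Add(-5, 4), -20) = Add(-1, -20) = -21)
Function('c')(I, y) = Pow(Add(34, I), -1)
Add(Add(2275, 1213), Mul(-1, Function('c')(O, -45))) = Add(Add(2275, 1213), Mul(-1, Pow(Add(34, -21), -1))) = Add(3488, Mul(-1, Pow(13, -1))) = Add(3488, Mul(-1, Rational(1, 13))) = Add(3488, Rational(-1, 13)) = Rational(45343, 13)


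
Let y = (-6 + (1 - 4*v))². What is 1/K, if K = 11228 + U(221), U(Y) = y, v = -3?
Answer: 1/11277 ≈ 8.8676e-5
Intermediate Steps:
y = 49 (y = (-6 + (1 - 4*(-3)))² = (-6 + (1 + 12))² = (-6 + 13)² = 7² = 49)
U(Y) = 49
K = 11277 (K = 11228 + 49 = 11277)
1/K = 1/11277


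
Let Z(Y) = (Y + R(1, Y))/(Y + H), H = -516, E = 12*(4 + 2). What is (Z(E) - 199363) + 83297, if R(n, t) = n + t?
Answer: -51533449/444 ≈ -1.1607e+5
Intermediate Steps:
E = 72 (E = 12*6 = 72)
Z(Y) = (1 + 2*Y)/(-516 + Y) (Z(Y) = (Y + (1 + Y))/(Y - 516) = (1 + 2*Y)/(-516 + Y))
(Z(E) - 199363) + 83297 = ((1 + 2*72)/(-516 + 72) - 199363) + 83297 = ((1 + 144)/(-444) - 199363) + 83297 = (-1/444*145 - 199363) + 83297 = (-145/444 - 199363) + 83297 = -88517317/444 + 83297 = -51533449/444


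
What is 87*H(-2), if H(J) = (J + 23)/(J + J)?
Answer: -1827/4 ≈ -456.75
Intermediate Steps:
H(J) = (23 + J)/(2*J) (H(J) = (23 + J)/((2*J)) = (23 + J)*(1/(2*J)) = (23 + J)/(2*J))
87*H(-2) = 87*((½)*(23 - 2)/(-2)) = 87*((½)*(-½)*21) = 87*(-21/4) = -1827/4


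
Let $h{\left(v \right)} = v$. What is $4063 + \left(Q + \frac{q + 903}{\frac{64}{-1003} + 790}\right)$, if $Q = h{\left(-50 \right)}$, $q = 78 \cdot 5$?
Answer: $\frac{1060273619}{264102} \approx 4014.6$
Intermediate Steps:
$q = 390$
$Q = -50$
$4063 + \left(Q + \frac{q + 903}{\frac{64}{-1003} + 790}\right) = 4063 - \left(50 - \frac{390 + 903}{\frac{64}{-1003} + 790}\right) = 4063 - \left(50 - \frac{1293}{64 \left(- \frac{1}{1003}\right) + 790}\right) = 4063 - \left(50 - \frac{1293}{- \frac{64}{1003} + 790}\right) = 4063 - \left(50 - \frac{1293}{\frac{792306}{1003}}\right) = 4063 + \left(-50 + 1293 \cdot \frac{1003}{792306}\right) = 4063 + \left(-50 + \frac{432293}{264102}\right) = 4063 - \frac{12772807}{264102} = \frac{1060273619}{264102}$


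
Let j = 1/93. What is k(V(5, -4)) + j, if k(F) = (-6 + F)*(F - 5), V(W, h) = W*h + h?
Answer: 80911/93 ≈ 870.01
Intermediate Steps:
V(W, h) = h + W*h
k(F) = (-6 + F)*(-5 + F)
j = 1/93 ≈ 0.010753
k(V(5, -4)) + j = (30 + (-4*(1 + 5))² - (-44)*(1 + 5)) + 1/93 = (30 + (-4*6)² - (-44)*6) + 1/93 = (30 + (-24)² - 11*(-24)) + 1/93 = (30 + 576 + 264) + 1/93 = 870 + 1/93 = 80911/93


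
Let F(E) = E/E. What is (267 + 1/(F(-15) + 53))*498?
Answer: 1196777/9 ≈ 1.3298e+5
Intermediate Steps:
F(E) = 1
(267 + 1/(F(-15) + 53))*498 = (267 + 1/(1 + 53))*498 = (267 + 1/54)*498 = (14419/54)*498 = 1196777/9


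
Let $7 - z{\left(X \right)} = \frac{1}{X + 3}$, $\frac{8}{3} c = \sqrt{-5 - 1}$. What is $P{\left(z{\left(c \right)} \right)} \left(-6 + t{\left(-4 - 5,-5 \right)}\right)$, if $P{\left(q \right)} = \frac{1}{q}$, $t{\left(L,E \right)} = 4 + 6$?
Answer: $\frac{8436}{14123} - \frac{48 i \sqrt{6}}{14123} \approx 0.59732 - 0.0083251 i$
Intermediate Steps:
$c = \frac{3 i \sqrt{6}}{8}$ ($c = \frac{3 \sqrt{-5 - 1}}{8} = \frac{3 \sqrt{-6}}{8} = \frac{3 i \sqrt{6}}{8} \approx 0.91856 i$)
$t{\left(L,E \right)} = 10$
$z{\left(X \right)} = 7 - \frac{1}{3 + X}$ ($z{\left(X \right)} = 7 - \frac{1}{X + 3} = 7 - \frac{1}{3 + X}$)
$P{\left(z{\left(c \right)} \right)} \left(-6 + t{\left(-4 - 5,-5 \right)}\right) = \frac{-6 + 10}{\frac{1}{3 + \frac{3 i \sqrt{6}}{8}} \left(20 + 7 \frac{3 i \sqrt{6}}{8}\right)} = \frac{1}{\frac{1}{3 + \frac{3 i \sqrt{6}}{8}} \left(20 + \frac{21 i \sqrt{6}}{8}\right)} 4 = \frac{3 + \frac{3 i \sqrt{6}}{8}}{20 + \frac{21 i \sqrt{6}}{8}} \cdot 4 = \frac{4 \left(3 + \frac{3 i \sqrt{6}}{8}\right)}{20 + \frac{21 i \sqrt{6}}{8}}$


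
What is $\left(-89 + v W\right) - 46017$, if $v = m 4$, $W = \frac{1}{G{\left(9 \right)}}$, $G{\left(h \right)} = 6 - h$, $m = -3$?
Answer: $-46102$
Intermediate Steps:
$W = - \frac{1}{3}$ ($W = \frac{1}{6 - 9} = \frac{1}{-3} = - \frac{1}{3} \approx -0.33333$)
$v = -12$ ($v = \left(-3\right) 4 = -12$)
$\left(-89 + v W\right) - 46017 = \left(-89 - -4\right) - 46017 = \left(-89 + 4\right) - 46017 = -85 - 46017 = -46102$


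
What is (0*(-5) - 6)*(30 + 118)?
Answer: -888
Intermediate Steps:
(0*(-5) - 6)*(30 + 118) = (0 - 6)*148 = -6*148 = -888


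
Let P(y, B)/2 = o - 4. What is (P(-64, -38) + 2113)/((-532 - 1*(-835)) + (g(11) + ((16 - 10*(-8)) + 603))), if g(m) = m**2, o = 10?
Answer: 2125/1123 ≈ 1.8923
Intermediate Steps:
P(y, B) = 12 (P(y, B) = 2*(10 - 4) = 2*6 = 12)
(P(-64, -38) + 2113)/((-532 - 1*(-835)) + (g(11) + ((16 - 10*(-8)) + 603))) = (12 + 2113)/((-532 - 1*(-835)) + (11**2 + ((16 - 10*(-8)) + 603))) = 2125/((-532 + 835) + (121 + ((16 + 80) + 603))) = 2125/(303 + (121 + (96 + 603))) = 2125/(303 + (121 + 699)) = 2125/(303 + 820) = 2125/1123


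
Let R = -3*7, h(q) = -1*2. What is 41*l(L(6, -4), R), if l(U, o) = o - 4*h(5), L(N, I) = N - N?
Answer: -533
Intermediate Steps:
L(N, I) = 0
h(q) = -2
R = -21
l(U, o) = 8 + o (l(U, o) = o - 4*(-2) = o + 8 = 8 + o)
41*l(L(6, -4), R) = 41*(8 - 21) = 41*(-13) = -533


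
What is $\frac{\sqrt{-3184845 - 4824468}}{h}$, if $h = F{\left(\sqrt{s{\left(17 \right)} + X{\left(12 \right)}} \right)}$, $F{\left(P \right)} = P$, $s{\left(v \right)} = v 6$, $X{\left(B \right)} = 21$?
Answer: $\frac{i \sqrt{109460611}}{41} \approx 255.18 i$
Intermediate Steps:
$s{\left(v \right)} = 6 v$
$h = \sqrt{123}$ ($h = \sqrt{6 \cdot 17 + 21} = \sqrt{102 + 21} = \sqrt{123} \approx 11.091$)
$\frac{\sqrt{-3184845 - 4824468}}{h} = \frac{\sqrt{-3184845 - 4824468}}{\sqrt{123}} = \sqrt{-8009313} \frac{\sqrt{123}}{123} = i \sqrt{8009313} \frac{\sqrt{123}}{123} = \frac{i \sqrt{109460611}}{41}$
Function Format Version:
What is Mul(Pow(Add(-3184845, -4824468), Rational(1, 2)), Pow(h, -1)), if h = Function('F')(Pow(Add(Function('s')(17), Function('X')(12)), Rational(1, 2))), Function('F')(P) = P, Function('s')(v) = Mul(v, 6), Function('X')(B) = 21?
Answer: Mul(Rational(1, 41), I, Pow(109460611, Rational(1, 2))) ≈ Mul(255.18, I)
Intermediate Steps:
Function('s')(v) = Mul(6, v)
h = Pow(123, Rational(1, 2)) (h = Pow(Add(Mul(6, 17), 21), Rational(1, 2)) = Pow(Add(102, 21), Rational(1, 2)) = Pow(123, Rational(1, 2)) ≈ 11.091)
Mul(Pow(Add(-3184845, -4824468), Rational(1, 2)), Pow(h, -1)) = Mul(Pow(Add(-3184845, -4824468), Rational(1, 2)), Pow(Pow(123, Rational(1, 2)), -1)) = Mul(Pow(-8009313, Rational(1, 2)), Mul(Rational(1, 123), Pow(123, Rational(1, 2)))) = Mul(Mul(I, Pow(8009313, Rational(1, 2))), Mul(Rational(1, 123), Pow(123, Rational(1, 2)))) = Mul(Rational(1, 41), I, Pow(109460611, Rational(1, 2)))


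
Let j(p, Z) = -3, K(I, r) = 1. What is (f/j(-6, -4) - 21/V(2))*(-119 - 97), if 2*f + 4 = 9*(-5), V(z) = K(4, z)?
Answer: 2772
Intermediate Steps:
V(z) = 1
f = -49/2 (f = -2 + (9*(-5))/2 = -2 + (1/2)*(-45) = -2 - 45/2 = -49/2 ≈ -24.500)
(f/j(-6, -4) - 21/V(2))*(-119 - 97) = (-49/2/(-3) - 21/1)*(-119 - 97) = (-49/2*(-1/3) - 21*1)*(-216) = (49/6 - 21)*(-216) = -77/6*(-216) = 2772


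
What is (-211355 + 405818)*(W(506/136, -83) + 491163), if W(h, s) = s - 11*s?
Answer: 95674434759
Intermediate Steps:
W(h, s) = -10*s
(-211355 + 405818)*(W(506/136, -83) + 491163) = (-211355 + 405818)*(-10*(-83) + 491163) = 194463*(830 + 491163) = 194463*491993 = 95674434759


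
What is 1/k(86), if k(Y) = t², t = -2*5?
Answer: 1/100 ≈ 0.010000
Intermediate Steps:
t = -10
k(Y) = 100 (k(Y) = (-10)² = 100)
1/k(86) = 1/100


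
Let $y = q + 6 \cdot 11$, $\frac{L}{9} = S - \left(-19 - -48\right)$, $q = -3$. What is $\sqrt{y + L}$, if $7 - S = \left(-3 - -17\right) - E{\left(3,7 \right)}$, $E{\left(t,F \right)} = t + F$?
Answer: $3 i \sqrt{19} \approx 13.077 i$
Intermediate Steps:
$E{\left(t,F \right)} = F + t$
$S = 3$ ($S = 7 - \left(\left(-3 - -17\right) - \left(7 + 3\right)\right) = 7 - \left(\left(-3 + 17\right) - 10\right) = 7 - \left(14 - 10\right) = 7 - 4 = 3$)
$L = -234$ ($L = 9 \left(3 - \left(-19 - -48\right)\right) = 9 \left(3 - \left(-19 + 48\right)\right) = 9 \left(3 - 29\right) = 9 \left(-26\right) = -234$)
$y = 63$ ($y = -3 + 6 \cdot 11 = -3 + 66 = 63$)
$\sqrt{y + L} = \sqrt{63 - 234} = \sqrt{-171} = 3 i \sqrt{19}$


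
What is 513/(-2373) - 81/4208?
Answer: -783639/3328528 ≈ -0.23543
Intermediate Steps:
513/(-2373) - 81/4208 = 513*(-1/2373) - 81*1/4208 = -171/791 - 81/4208 = -783639/3328528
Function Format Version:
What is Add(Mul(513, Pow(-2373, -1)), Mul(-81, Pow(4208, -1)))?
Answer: Rational(-783639, 3328528) ≈ -0.23543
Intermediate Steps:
Add(Mul(513, Pow(-2373, -1)), Mul(-81, Pow(4208, -1))) = Add(Mul(513, Rational(-1, 2373)), Mul(-81, Rational(1, 4208))) = Add(Rational(-171, 791), Rational(-81, 4208)) = Rational(-783639, 3328528)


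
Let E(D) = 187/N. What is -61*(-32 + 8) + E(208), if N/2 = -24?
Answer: 70085/48 ≈ 1460.1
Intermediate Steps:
N = -48 (N = 2*(-24) = -48)
E(D) = -187/48 (E(D) = 187/(-48) = 187*(-1/48) = -187/48)
-61*(-32 + 8) + E(208) = -61*(-32 + 8) - 187/48 = -61*(-24) - 187/48 = 1464 - 187/48 = 70085/48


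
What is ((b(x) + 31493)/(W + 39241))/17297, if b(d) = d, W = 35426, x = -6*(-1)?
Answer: 31499/1291515099 ≈ 2.4389e-5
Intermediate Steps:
x = 6
((b(x) + 31493)/(W + 39241))/17297 = ((6 + 31493)/(35426 + 39241))/17297 = (31499/74667)*(1/17297) = 31499/1291515099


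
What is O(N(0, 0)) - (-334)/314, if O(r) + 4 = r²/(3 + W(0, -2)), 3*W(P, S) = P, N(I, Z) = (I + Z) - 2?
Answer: -755/471 ≈ -1.6030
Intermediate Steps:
N(I, Z) = -2 + I + Z
W(P, S) = P/3
O(r) = -4 + r²/3 (O(r) = -4 + r²/(3 + (⅓)*0) = -4 + r²/(3 + 0) = -4 + r²/3)
O(N(0, 0)) - (-334)/314 = (-4 + (-2 + 0 + 0)²/3) - (-334)/314 = (-4 + (⅓)*(-2)²) - (-334)/314 = (-4 + (⅓)*4) - 1*(-167/157) = (-4 + 4/3) + 167/157 = -8/3 + 167/157 = -755/471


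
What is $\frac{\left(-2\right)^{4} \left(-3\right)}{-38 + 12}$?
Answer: $\frac{24}{13} \approx 1.8462$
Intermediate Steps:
$\frac{\left(-2\right)^{4} \left(-3\right)}{-38 + 12} = \frac{16 \left(-3\right)}{-26} = \left(-48\right) \left(- \frac{1}{26}\right) = \frac{24}{13}$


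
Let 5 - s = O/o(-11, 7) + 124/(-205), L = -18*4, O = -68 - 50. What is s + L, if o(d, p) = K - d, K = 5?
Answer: -96793/1640 ≈ -59.020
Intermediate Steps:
O = -118
L = -72
o(d, p) = 5 - d
s = 21287/1640 (s = 5 - (-118/(5 - 1*(-11)) + 124/(-205)) = 5 - (-118/(5 + 11) + 124*(-1/205)) = 5 - (-118/16 - 124/205) = 5 - (-118*1/16 - 124/205) = 5 - (-59/8 - 124/205) = 5 - 1*(-13087/1640) = 5 + 13087/1640 = 21287/1640 ≈ 12.980)
s + L = 21287/1640 - 72 = -96793/1640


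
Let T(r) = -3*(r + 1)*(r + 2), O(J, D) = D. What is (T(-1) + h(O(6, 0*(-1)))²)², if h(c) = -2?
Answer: 16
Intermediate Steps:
T(r) = -3*(1 + r)*(2 + r)
(T(-1) + h(O(6, 0*(-1)))²)² = ((-6 - 9*(-1) - 3*(-1)²) + (-2)²)² = ((-6 + 9 - 3*1) + 4)² = ((-6 + 9 - 3) + 4)² = (0 + 4)² = 4² = 16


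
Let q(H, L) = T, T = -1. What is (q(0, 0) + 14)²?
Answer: 169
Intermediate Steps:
q(H, L) = -1
(q(0, 0) + 14)² = (-1 + 14)² = 13² = 169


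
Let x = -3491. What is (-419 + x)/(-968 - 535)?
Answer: 3910/1503 ≈ 2.6015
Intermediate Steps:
(-419 + x)/(-968 - 535) = (-419 - 3491)/(-968 - 535) = -3910/(-1503) = -3910*(-1/1503) = 3910/1503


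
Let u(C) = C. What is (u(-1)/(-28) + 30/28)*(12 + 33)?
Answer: 1395/28 ≈ 49.821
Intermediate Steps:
(u(-1)/(-28) + 30/28)*(12 + 33) = (-1/(-28) + 30/28)*(12 + 33) = (-1*(-1/28) + 30*(1/28))*45 = (1/28 + 15/14)*45 = (31/28)*45 = 1395/28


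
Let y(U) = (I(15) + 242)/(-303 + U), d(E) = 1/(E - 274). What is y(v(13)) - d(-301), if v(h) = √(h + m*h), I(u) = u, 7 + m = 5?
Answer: (√13 - 147472*I)/(575*(√13 + 303*I)) ≈ -0.84633 - 0.010092*I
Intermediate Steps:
m = -2 (m = -7 + 5 = -2)
d(E) = 1/(-274 + E)
v(h) = √(-h) (v(h) = √(h - 2*h) = √(-h))
y(U) = 257/(-303 + U) (y(U) = (15 + 242)/(-303 + U) = 257/(-303 + U))
y(v(13)) - d(-301) = 257/(-303 + √(-1*13)) - 1/(-274 - 301) = 257/(-303 + √(-13)) - 1/(-575) = 257/(-303 + I*√13) - 1*(-1/575) = 257/(-303 + I*√13) + 1/575 = 1/575 + 257/(-303 + I*√13)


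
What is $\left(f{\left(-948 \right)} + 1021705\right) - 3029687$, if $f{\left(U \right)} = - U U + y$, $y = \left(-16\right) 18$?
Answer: $-2906974$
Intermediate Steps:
$y = -288$
$f{\left(U \right)} = -288 - U^{2}$ ($f{\left(U \right)} = - U U - 288 = - U^{2} - 288 = -288 - U^{2}$)
$\left(f{\left(-948 \right)} + 1021705\right) - 3029687 = \left(\left(-288 - \left(-948\right)^{2}\right) + 1021705\right) - 3029687 = \left(\left(-288 - 898704\right) + 1021705\right) - 3029687 = \left(-898992 + 1021705\right) - 3029687 = 122713 - 3029687 = -2906974$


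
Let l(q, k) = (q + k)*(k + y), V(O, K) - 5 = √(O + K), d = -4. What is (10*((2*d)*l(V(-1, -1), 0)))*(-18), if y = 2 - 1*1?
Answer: 7200 + 1440*I*√2 ≈ 7200.0 + 2036.5*I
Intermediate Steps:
y = 1 (y = 2 - 1 = 1)
V(O, K) = 5 + √(K + O) (V(O, K) = 5 + √(O + K) = 5 + √(K + O))
l(q, k) = (1 + k)*(k + q) (l(q, k) = (q + k)*(k + 1) = (k + q)*(1 + k) = (1 + k)*(k + q))
(10*((2*d)*l(V(-1, -1), 0)))*(-18) = (10*((2*(-4))*(0 + (5 + √(-1 - 1)) + 0² + 0*(5 + √(-1 - 1)))))*(-18) = (10*(-8*(0 + (5 + √(-2)) + 0 + 0*(5 + √(-2)))))*(-18) = (10*(-8*(0 + (5 + I*√2) + 0 + 0*(5 + I*√2))))*(-18) = (10*(-8*(0 + (5 + I*√2) + 0 + 0)))*(-18) = (10*(-8*(5 + I*√2)))*(-18) = (10*(-40 - 8*I*√2))*(-18) = (-400 - 80*I*√2)*(-18) = 7200 + 1440*I*√2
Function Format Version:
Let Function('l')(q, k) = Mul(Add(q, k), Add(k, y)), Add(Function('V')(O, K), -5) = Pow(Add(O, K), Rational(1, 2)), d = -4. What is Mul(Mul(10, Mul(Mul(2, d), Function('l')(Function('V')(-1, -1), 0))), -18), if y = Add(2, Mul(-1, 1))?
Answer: Add(7200, Mul(1440, I, Pow(2, Rational(1, 2)))) ≈ Add(7200.0, Mul(2036.5, I))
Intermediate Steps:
y = 1 (y = Add(2, -1) = 1)
Function('V')(O, K) = Add(5, Pow(Add(K, O), Rational(1, 2))) (Function('V')(O, K) = Add(5, Pow(Add(O, K), Rational(1, 2))) = Add(5, Pow(Add(K, O), Rational(1, 2))))
Function('l')(q, k) = Mul(Add(1, k), Add(k, q)) (Function('l')(q, k) = Mul(Add(q, k), Add(k, 1)) = Mul(Add(k, q), Add(1, k)) = Mul(Add(1, k), Add(k, q)))
Mul(Mul(10, Mul(Mul(2, d), Function('l')(Function('V')(-1, -1), 0))), -18) = Mul(Mul(10, Mul(Mul(2, -4), Add(0, Add(5, Pow(Add(-1, -1), Rational(1, 2))), Pow(0, 2), Mul(0, Add(5, Pow(Add(-1, -1), Rational(1, 2))))))), -18) = Mul(Mul(10, Mul(-8, Add(0, Add(5, Pow(-2, Rational(1, 2))), 0, Mul(0, Add(5, Pow(-2, Rational(1, 2))))))), -18) = Mul(Mul(10, Mul(-8, Add(0, Add(5, Mul(I, Pow(2, Rational(1, 2)))), 0, Mul(0, Add(5, Mul(I, Pow(2, Rational(1, 2)))))))), -18) = Mul(Mul(10, Mul(-8, Add(0, Add(5, Mul(I, Pow(2, Rational(1, 2)))), 0, 0))), -18) = Mul(Mul(10, Mul(-8, Add(5, Mul(I, Pow(2, Rational(1, 2)))))), -18) = Mul(Mul(10, Add(-40, Mul(-8, I, Pow(2, Rational(1, 2))))), -18) = Mul(Add(-400, Mul(-80, I, Pow(2, Rational(1, 2)))), -18) = Add(7200, Mul(1440, I, Pow(2, Rational(1, 2))))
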